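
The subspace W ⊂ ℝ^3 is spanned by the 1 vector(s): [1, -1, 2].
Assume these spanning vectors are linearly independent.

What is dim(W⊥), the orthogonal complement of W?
dim(W⊥) = 2

For any subspace W of ℝ^n, dim(W) + dim(W⊥) = n (the whole-space dimension).
Here the given 1 vectors are linearly independent, so dim(W) = 1.
Thus dim(W⊥) = n - dim(W) = 3 - 1 = 2.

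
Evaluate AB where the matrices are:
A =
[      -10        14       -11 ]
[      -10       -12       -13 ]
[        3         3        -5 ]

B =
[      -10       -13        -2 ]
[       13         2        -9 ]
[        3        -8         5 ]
AB =
[      249       246      -161 ]
[      -95       210        63 ]
[       -6         7       -58 ]

Matrix multiplication: (AB)[i][j] = sum over k of A[i][k] * B[k][j].
  (AB)[0][0] = (-10)*(-10) + (14)*(13) + (-11)*(3) = 249
  (AB)[0][1] = (-10)*(-13) + (14)*(2) + (-11)*(-8) = 246
  (AB)[0][2] = (-10)*(-2) + (14)*(-9) + (-11)*(5) = -161
  (AB)[1][0] = (-10)*(-10) + (-12)*(13) + (-13)*(3) = -95
  (AB)[1][1] = (-10)*(-13) + (-12)*(2) + (-13)*(-8) = 210
  (AB)[1][2] = (-10)*(-2) + (-12)*(-9) + (-13)*(5) = 63
  (AB)[2][0] = (3)*(-10) + (3)*(13) + (-5)*(3) = -6
  (AB)[2][1] = (3)*(-13) + (3)*(2) + (-5)*(-8) = 7
  (AB)[2][2] = (3)*(-2) + (3)*(-9) + (-5)*(5) = -58
AB =
[      249       246      -161 ]
[      -95       210        63 ]
[       -6         7       -58 ]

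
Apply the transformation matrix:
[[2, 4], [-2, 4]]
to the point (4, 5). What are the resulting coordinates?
(28, 12)

Matrix multiplication:
[[2, 4], [-2, 4]] × [4, 5]ᵀ
= [2×4 + 4×5, -2×4 + 4×5]ᵀ
= [28.0000, 12.0000]ᵀ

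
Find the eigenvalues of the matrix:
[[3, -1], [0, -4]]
λ = -4 and λ = 3

Characteristic equation: det(A - λI) = 0
λ² - (trace)λ + (det) = 0
λ² - (-1)λ + (-12) = 0
λ² + 1λ - 12 = 0
Solving: λ = -4, 3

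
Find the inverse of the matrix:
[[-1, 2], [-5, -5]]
[[-1/3, -2/15], [1/3, -1/15]]

For [[a,b],[c,d]], inverse = (1/det)·[[d,-b],[-c,a]]
det = -1·-5 - 2·-5 = 15
Inverse = (1/15)·[[-5, -2], [5, -1]]
        = [[-1/3, -2/15], [1/3, -1/15]]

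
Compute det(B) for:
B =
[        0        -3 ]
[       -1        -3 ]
det(B) = -3

For a 2×2 matrix [[a, b], [c, d]], det = a*d - b*c.
det(B) = (0)*(-3) - (-3)*(-1) = 0 - 3 = -3.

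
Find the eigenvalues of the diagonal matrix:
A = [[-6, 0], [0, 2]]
λ₁ = -6, λ₂ = 2

The characteristic polynomial of A is det(A - λI) = (-6 - λ)(2 - λ) = 0.
The roots are λ = -6 and λ = 2, so the eigenvalues are the diagonal entries.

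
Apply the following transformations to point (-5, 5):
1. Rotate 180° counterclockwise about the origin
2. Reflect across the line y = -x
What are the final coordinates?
(5, -5)

Step 1: Rotate 180° → (5, -5)
Step 2: Reflect across the line y = -x → (5, -5)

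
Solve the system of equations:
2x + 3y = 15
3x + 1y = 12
x = 3, y = 3

Use elimination (row reduction):
Equation 1: 2x + 3y = 15.
Equation 2: 3x + 1y = 12.
Multiply Eq1 by 3 and Eq2 by 2: 6x + 9y = 45;  6x + 2y = 24.
Subtract: (-7)y = -21, so y = 3.
Back-substitute into Eq1: 2x + 3*(3) = 15, so x = 3.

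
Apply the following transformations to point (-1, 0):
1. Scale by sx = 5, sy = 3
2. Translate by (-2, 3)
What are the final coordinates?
(-7, 3)

Step 1: Scale (-1, 0) by (sx, sy) = (5, 3) → (-5, 0)
Step 2: Translate by (-2, 3) → (-7, 3)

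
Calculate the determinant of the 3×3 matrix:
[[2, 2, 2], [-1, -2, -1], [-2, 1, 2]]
-8

Expansion along first row:
det = 2·det([[-2,-1],[1,2]]) - 2·det([[-1,-1],[-2,2]]) + 2·det([[-1,-2],[-2,1]])
    = 2·(-2·2 - -1·1) - 2·(-1·2 - -1·-2) + 2·(-1·1 - -2·-2)
    = 2·-3 - 2·-4 + 2·-5
    = -6 + 8 + -10 = -8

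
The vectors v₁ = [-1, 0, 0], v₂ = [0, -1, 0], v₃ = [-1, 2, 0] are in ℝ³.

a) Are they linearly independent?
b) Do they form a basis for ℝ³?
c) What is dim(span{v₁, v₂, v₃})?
Not independent, not a basis, dim(span) = 2

Check whether v₃ can be written as a linear combination of v₁ and v₂.
v₃ = (1)·v₁ + (-2)·v₂ = [-1, 2, 0], so the three vectors are linearly dependent.
Thus they do not form a basis for ℝ³, and dim(span{v₁, v₂, v₃}) = 2 (spanned by v₁ and v₂).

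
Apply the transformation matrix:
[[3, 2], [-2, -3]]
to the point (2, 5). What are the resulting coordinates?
(16, -19)

Matrix multiplication:
[[3, 2], [-2, -3]] × [2, 5]ᵀ
= [3×2 + 2×5, -2×2 + -3×5]ᵀ
= [16.0000, -19.0000]ᵀ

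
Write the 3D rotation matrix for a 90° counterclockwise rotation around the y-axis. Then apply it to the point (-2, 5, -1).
R = [[0, 0, 1], [0, 1, 0], [-1, 0, 0]]; R·(-2, 5, -1) = (-1, 5, 2)

Rotation matrix for 90° around y-axis:
cos(90°) = 0, sin(90°) = 1
R = [[0, 0, 1], [0, 1, 0], [-1, 0, 0]]
Apply to (-2, 5, -1): R·[-2, 5, -1]ᵀ = (-1, 5, 2)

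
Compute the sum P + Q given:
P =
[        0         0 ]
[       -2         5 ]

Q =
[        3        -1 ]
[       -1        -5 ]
P + Q =
[        3        -1 ]
[       -3         0 ]

Matrix addition is elementwise: (P+Q)[i][j] = P[i][j] + Q[i][j].
  (P+Q)[0][0] = (0) + (3) = 3
  (P+Q)[0][1] = (0) + (-1) = -1
  (P+Q)[1][0] = (-2) + (-1) = -3
  (P+Q)[1][1] = (5) + (-5) = 0
P + Q =
[        3        -1 ]
[       -3         0 ]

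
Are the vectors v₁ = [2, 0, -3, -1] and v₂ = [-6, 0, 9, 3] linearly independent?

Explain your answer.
No, linearly dependent (v₂ = -3·v₁)

Check whether there is a scalar k with v₂ = k·v₁.
Comparing components, k = -3 satisfies -3·[2, 0, -3, -1] = [-6, 0, 9, 3].
Since v₂ is a scalar multiple of v₁, the two vectors are linearly dependent.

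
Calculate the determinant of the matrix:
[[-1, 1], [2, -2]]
0

For a 2×2 matrix [[a, b], [c, d]], det = ad - bc
det = (-1)(-2) - (1)(2) = 2 - 2 = 0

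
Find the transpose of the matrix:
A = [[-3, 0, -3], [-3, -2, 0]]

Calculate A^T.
[[-3, -3], [0, -2], [-3, 0]]

The transpose sends entry (i,j) to (j,i); rows become columns.
Row 0 of A: [-3, 0, -3] -> column 0 of A^T.
Row 1 of A: [-3, -2, 0] -> column 1 of A^T.
A^T = [[-3, -3], [0, -2], [-3, 0]]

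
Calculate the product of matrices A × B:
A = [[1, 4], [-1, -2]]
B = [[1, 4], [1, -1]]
[[5, 0], [-3, -2]]

Matrix multiplication:
C[0][0] = 1×1 + 4×1 = 5
C[0][1] = 1×4 + 4×-1 = 0
C[1][0] = -1×1 + -2×1 = -3
C[1][1] = -1×4 + -2×-1 = -2
Result: [[5, 0], [-3, -2]]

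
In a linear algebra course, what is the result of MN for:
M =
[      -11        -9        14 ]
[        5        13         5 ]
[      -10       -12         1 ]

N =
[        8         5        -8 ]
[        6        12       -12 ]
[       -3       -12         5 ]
MN =
[     -184      -331       266 ]
[      103       121      -171 ]
[     -155      -206       229 ]

Matrix multiplication: (MN)[i][j] = sum over k of M[i][k] * N[k][j].
  (MN)[0][0] = (-11)*(8) + (-9)*(6) + (14)*(-3) = -184
  (MN)[0][1] = (-11)*(5) + (-9)*(12) + (14)*(-12) = -331
  (MN)[0][2] = (-11)*(-8) + (-9)*(-12) + (14)*(5) = 266
  (MN)[1][0] = (5)*(8) + (13)*(6) + (5)*(-3) = 103
  (MN)[1][1] = (5)*(5) + (13)*(12) + (5)*(-12) = 121
  (MN)[1][2] = (5)*(-8) + (13)*(-12) + (5)*(5) = -171
  (MN)[2][0] = (-10)*(8) + (-12)*(6) + (1)*(-3) = -155
  (MN)[2][1] = (-10)*(5) + (-12)*(12) + (1)*(-12) = -206
  (MN)[2][2] = (-10)*(-8) + (-12)*(-12) + (1)*(5) = 229
MN =
[     -184      -331       266 ]
[      103       121      -171 ]
[     -155      -206       229 ]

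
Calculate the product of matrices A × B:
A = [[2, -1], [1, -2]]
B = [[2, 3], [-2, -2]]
[[6, 8], [6, 7]]

Matrix multiplication:
C[0][0] = 2×2 + -1×-2 = 6
C[0][1] = 2×3 + -1×-2 = 8
C[1][0] = 1×2 + -2×-2 = 6
C[1][1] = 1×3 + -2×-2 = 7
Result: [[6, 8], [6, 7]]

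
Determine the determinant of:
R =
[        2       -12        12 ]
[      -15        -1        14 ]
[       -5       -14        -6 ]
det(R) = 4784

Expand along row 0 (cofactor expansion): det(R) = a*(e*i - f*h) - b*(d*i - f*g) + c*(d*h - e*g), where the 3×3 is [[a, b, c], [d, e, f], [g, h, i]].
Minor M_00 = (-1)*(-6) - (14)*(-14) = 6 + 196 = 202.
Minor M_01 = (-15)*(-6) - (14)*(-5) = 90 + 70 = 160.
Minor M_02 = (-15)*(-14) - (-1)*(-5) = 210 - 5 = 205.
det(R) = (2)*(202) - (-12)*(160) + (12)*(205) = 404 + 1920 + 2460 = 4784.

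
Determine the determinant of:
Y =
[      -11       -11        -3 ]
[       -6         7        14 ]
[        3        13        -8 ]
det(Y) = 2981

Expand along row 0 (cofactor expansion): det(Y) = a*(e*i - f*h) - b*(d*i - f*g) + c*(d*h - e*g), where the 3×3 is [[a, b, c], [d, e, f], [g, h, i]].
Minor M_00 = (7)*(-8) - (14)*(13) = -56 - 182 = -238.
Minor M_01 = (-6)*(-8) - (14)*(3) = 48 - 42 = 6.
Minor M_02 = (-6)*(13) - (7)*(3) = -78 - 21 = -99.
det(Y) = (-11)*(-238) - (-11)*(6) + (-3)*(-99) = 2618 + 66 + 297 = 2981.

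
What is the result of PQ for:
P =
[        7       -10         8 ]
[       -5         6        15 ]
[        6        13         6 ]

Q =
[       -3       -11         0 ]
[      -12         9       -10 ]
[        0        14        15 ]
PQ =
[       99       -55       220 ]
[      -57       319       165 ]
[     -174       135       -40 ]

Matrix multiplication: (PQ)[i][j] = sum over k of P[i][k] * Q[k][j].
  (PQ)[0][0] = (7)*(-3) + (-10)*(-12) + (8)*(0) = 99
  (PQ)[0][1] = (7)*(-11) + (-10)*(9) + (8)*(14) = -55
  (PQ)[0][2] = (7)*(0) + (-10)*(-10) + (8)*(15) = 220
  (PQ)[1][0] = (-5)*(-3) + (6)*(-12) + (15)*(0) = -57
  (PQ)[1][1] = (-5)*(-11) + (6)*(9) + (15)*(14) = 319
  (PQ)[1][2] = (-5)*(0) + (6)*(-10) + (15)*(15) = 165
  (PQ)[2][0] = (6)*(-3) + (13)*(-12) + (6)*(0) = -174
  (PQ)[2][1] = (6)*(-11) + (13)*(9) + (6)*(14) = 135
  (PQ)[2][2] = (6)*(0) + (13)*(-10) + (6)*(15) = -40
PQ =
[       99       -55       220 ]
[      -57       319       165 ]
[     -174       135       -40 ]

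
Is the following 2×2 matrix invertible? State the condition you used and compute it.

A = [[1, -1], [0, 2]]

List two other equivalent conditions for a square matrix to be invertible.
Yes, invertible; det(A) = 2 ≠ 0. Equivalent conditions: rank(A) = 2; Ax = 0 has only the trivial solution; 0 is not an eigenvalue; the columns of A are linearly independent.

To check invertibility, compute det(A).
The given matrix is triangular, so det(A) equals the product of its diagonal entries = 2 ≠ 0.
Since det(A) ≠ 0, A is invertible.
Equivalent conditions for a square matrix A to be invertible:
- rank(A) = 2 (full rank).
- The homogeneous system Ax = 0 has only the trivial solution x = 0.
- 0 is not an eigenvalue of A.
- The columns (equivalently rows) of A are linearly independent.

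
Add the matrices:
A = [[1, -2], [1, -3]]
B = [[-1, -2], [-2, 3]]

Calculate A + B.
[[0, -4], [-1, 0]]

Add corresponding elements:
(1)+(-1)=0
(-2)+(-2)=-4
(1)+(-2)=-1
(-3)+(3)=0
A + B = [[0, -4], [-1, 0]]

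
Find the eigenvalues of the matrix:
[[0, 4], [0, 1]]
λ = 0 and λ = 1

Characteristic equation: det(A - λI) = 0
λ² - (trace)λ + (det) = 0
λ² - (1)λ + (0) = 0
λ² - 1λ + 0 = 0
Solving: λ = 0, 1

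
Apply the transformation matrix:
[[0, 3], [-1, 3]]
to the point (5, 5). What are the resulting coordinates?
(15, 10)

Matrix multiplication:
[[0, 3], [-1, 3]] × [5, 5]ᵀ
= [0×5 + 3×5, -1×5 + 3×5]ᵀ
= [15.0000, 10.0000]ᵀ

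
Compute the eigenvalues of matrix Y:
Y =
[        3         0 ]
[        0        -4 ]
λ = -4, 3

Solve det(Y - λI) = 0. For a 2×2 matrix the characteristic equation is λ² - (trace)λ + det = 0.
trace(Y) = a + d = 3 - 4 = -1.
det(Y) = a*d - b*c = (3)*(-4) - (0)*(0) = -12 - 0 = -12.
Characteristic equation: λ² - (-1)λ + (-12) = 0.
Discriminant = (-1)² - 4*(-12) = 1 + 48 = 49.
λ = (-1 ± √49) / 2 = (-1 ± 7) / 2 = -4, 3.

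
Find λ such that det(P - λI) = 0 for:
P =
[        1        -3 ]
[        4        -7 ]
λ = -5, -1

Solve det(P - λI) = 0. For a 2×2 matrix the characteristic equation is λ² - (trace)λ + det = 0.
trace(P) = a + d = 1 - 7 = -6.
det(P) = a*d - b*c = (1)*(-7) - (-3)*(4) = -7 + 12 = 5.
Characteristic equation: λ² - (-6)λ + (5) = 0.
Discriminant = (-6)² - 4*(5) = 36 - 20 = 16.
λ = (-6 ± √16) / 2 = (-6 ± 4) / 2 = -5, -1.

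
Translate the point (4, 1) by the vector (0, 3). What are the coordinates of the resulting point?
(4, 4)

Translation by (0, 3):
x' = 4 + 0 = 4
y' = 1 + 3 = 4
Homogeneous matrix: [[1, 0, 0], [0, 1, 3], [0, 0, 1]]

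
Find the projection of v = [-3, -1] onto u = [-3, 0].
[-3, 0]

The projection of v onto u is proj_u(v) = ((v·u) / (u·u)) · u.
v·u = (-3)*(-3) + (-1)*(0) = 9.
u·u = (-3)*(-3) + (0)*(0) = 9.
coefficient = 9 / 9 = 1.
proj_u(v) = 1 · [-3, 0] = [-3, 0].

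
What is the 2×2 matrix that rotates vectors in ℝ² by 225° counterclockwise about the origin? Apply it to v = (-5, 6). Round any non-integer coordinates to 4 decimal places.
R = [[-√2/2, √2/2], [-√2/2, -√2/2]]; R·v = (7.7782, -0.7071)

A counterclockwise rotation by angle θ in ℝ² has matrix R(θ) = [[cos θ, -sin θ], [sin θ, cos θ]].
For θ = 225°: cos θ = -√2/2, sin θ = -√2/2.
R(225°) = [[-√2/2, √2/2], [-√2/2, -√2/2]].
R·v = [-√2/2·-5 + (√2/2)·6, -√2/2·-5 + -√2/2·6] = (7.7782, -0.7071).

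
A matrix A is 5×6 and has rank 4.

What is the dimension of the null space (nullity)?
2

The rank-nullity theorem for an m×n matrix states:
rank(A) + nullity(A) = n (the number of columns).
Here n = 6 and rank(A) = 4, so nullity(A) = 6 - 4 = 2.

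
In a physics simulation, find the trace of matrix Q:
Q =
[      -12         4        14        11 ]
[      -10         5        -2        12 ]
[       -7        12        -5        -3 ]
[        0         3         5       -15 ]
tr(Q) = -12 + 5 - 5 - 15 = -27

The trace of a square matrix is the sum of its diagonal entries.
Diagonal entries of Q: Q[0][0] = -12, Q[1][1] = 5, Q[2][2] = -5, Q[3][3] = -15.
tr(Q) = -12 + 5 - 5 - 15 = -27.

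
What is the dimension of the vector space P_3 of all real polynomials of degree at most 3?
Dimension = 4

A polynomial of degree at most 3 can be written as a₀ + a₁x + a₂x² + a₃x³, with 4 free coefficients a₀, a₁, a₂, a₃.
The set {1, x, x², x³} is a basis: it spans P_3 (every such polynomial is a linear combination of these) and is linearly independent (a polynomial is zero iff all its coefficients are zero).
Therefore dim(P_3) = 3 + 1 = 4.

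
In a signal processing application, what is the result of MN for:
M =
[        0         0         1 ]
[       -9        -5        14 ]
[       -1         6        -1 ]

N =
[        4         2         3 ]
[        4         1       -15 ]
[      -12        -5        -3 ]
MN =
[      -12        -5        -3 ]
[     -224       -93         6 ]
[       32         9       -90 ]

Matrix multiplication: (MN)[i][j] = sum over k of M[i][k] * N[k][j].
  (MN)[0][0] = (0)*(4) + (0)*(4) + (1)*(-12) = -12
  (MN)[0][1] = (0)*(2) + (0)*(1) + (1)*(-5) = -5
  (MN)[0][2] = (0)*(3) + (0)*(-15) + (1)*(-3) = -3
  (MN)[1][0] = (-9)*(4) + (-5)*(4) + (14)*(-12) = -224
  (MN)[1][1] = (-9)*(2) + (-5)*(1) + (14)*(-5) = -93
  (MN)[1][2] = (-9)*(3) + (-5)*(-15) + (14)*(-3) = 6
  (MN)[2][0] = (-1)*(4) + (6)*(4) + (-1)*(-12) = 32
  (MN)[2][1] = (-1)*(2) + (6)*(1) + (-1)*(-5) = 9
  (MN)[2][2] = (-1)*(3) + (6)*(-15) + (-1)*(-3) = -90
MN =
[      -12        -5        -3 ]
[     -224       -93         6 ]
[       32         9       -90 ]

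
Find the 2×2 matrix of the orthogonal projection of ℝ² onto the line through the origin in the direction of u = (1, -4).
[[1/17, -4/17], [-4/17, 16/17]]

The orthogonal projection onto the line spanned by a nonzero vector u = (a, b) has matrix P = (u uᵀ) / (uᵀ u) = (1/(a² + b²)) · [[a², ab], [ab, b²]].
Here u = (1, -4), so a² + b² = 1 + 16 = 17.
P = (1/17) · [[1, -4], [-4, 16]] = [[1/17, -4/17], [-4/17, 16/17]].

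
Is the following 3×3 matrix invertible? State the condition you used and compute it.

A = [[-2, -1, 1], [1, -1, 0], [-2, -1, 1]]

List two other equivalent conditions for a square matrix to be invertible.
No, not invertible; det(A) = 0 (two rows are equal, so the rows are linearly dependent). Equivalent conditions (failing for this A): rank(A) < 3; Ax = 0 has non-trivial solutions; 0 is an eigenvalue; the columns are linearly dependent.

To check invertibility, compute det(A).
In this matrix, row 0 and the last row are identical, so one row is a scalar multiple of another and the rows are linearly dependent.
A matrix with linearly dependent rows has det = 0 and is not invertible.
Equivalent failed conditions:
- rank(A) < 3.
- Ax = 0 has non-trivial solutions.
- 0 is an eigenvalue.
- The columns are linearly dependent.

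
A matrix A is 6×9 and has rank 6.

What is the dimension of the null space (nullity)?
3

The rank-nullity theorem for an m×n matrix states:
rank(A) + nullity(A) = n (the number of columns).
Here n = 9 and rank(A) = 6, so nullity(A) = 9 - 6 = 3.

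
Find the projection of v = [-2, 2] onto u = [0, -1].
[0, 2]

The projection of v onto u is proj_u(v) = ((v·u) / (u·u)) · u.
v·u = (-2)*(0) + (2)*(-1) = -2.
u·u = (0)*(0) + (-1)*(-1) = 1.
coefficient = -2 / 1 = -2.
proj_u(v) = -2 · [0, -1] = [0, 2].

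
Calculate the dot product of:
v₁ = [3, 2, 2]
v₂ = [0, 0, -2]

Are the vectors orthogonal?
-4, No

The dot product is the sum of products of corresponding components.
v₁·v₂ = (3)*(0) + (2)*(0) + (2)*(-2) = 0 + 0 - 4 = -4.
Two vectors are orthogonal iff their dot product is 0; here the dot product is -4, so the vectors are not orthogonal.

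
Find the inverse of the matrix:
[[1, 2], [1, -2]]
[[1/2, 1/2], [1/4, -1/4]]

For [[a,b],[c,d]], inverse = (1/det)·[[d,-b],[-c,a]]
det = 1·-2 - 2·1 = -4
Inverse = (1/-4)·[[-2, -2], [-1, 1]]
        = [[1/2, 1/2], [1/4, -1/4]]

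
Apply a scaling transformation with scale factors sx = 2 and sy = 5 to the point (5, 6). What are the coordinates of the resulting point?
(10, 30)

Scaling matrix:
[[2, 0], [0, 5]]
Result: (5 × 2, 6 × 5) = (10, 30)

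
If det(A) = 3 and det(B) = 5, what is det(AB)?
15

Use the multiplicative property of determinants: det(AB) = det(A)*det(B).
det(AB) = (3)*(5) = 15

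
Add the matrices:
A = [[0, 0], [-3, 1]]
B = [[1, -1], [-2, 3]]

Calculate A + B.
[[1, -1], [-5, 4]]

Add corresponding elements:
(0)+(1)=1
(0)+(-1)=-1
(-3)+(-2)=-5
(1)+(3)=4
A + B = [[1, -1], [-5, 4]]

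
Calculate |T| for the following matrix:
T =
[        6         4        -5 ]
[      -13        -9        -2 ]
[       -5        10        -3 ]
det(T) = 1041

Expand along row 0 (cofactor expansion): det(T) = a*(e*i - f*h) - b*(d*i - f*g) + c*(d*h - e*g), where the 3×3 is [[a, b, c], [d, e, f], [g, h, i]].
Minor M_00 = (-9)*(-3) - (-2)*(10) = 27 + 20 = 47.
Minor M_01 = (-13)*(-3) - (-2)*(-5) = 39 - 10 = 29.
Minor M_02 = (-13)*(10) - (-9)*(-5) = -130 - 45 = -175.
det(T) = (6)*(47) - (4)*(29) + (-5)*(-175) = 282 - 116 + 875 = 1041.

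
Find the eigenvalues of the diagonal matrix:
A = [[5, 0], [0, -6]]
λ₁ = 5, λ₂ = -6

The characteristic polynomial of A is det(A - λI) = (5 - λ)(-6 - λ) = 0.
The roots are λ = 5 and λ = -6, so the eigenvalues are the diagonal entries.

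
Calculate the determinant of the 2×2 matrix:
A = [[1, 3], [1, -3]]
-6

For A = [[a, b], [c, d]], det(A) = a*d - b*c.
det(A) = (1)*(-3) - (3)*(1) = -3 - 3 = -6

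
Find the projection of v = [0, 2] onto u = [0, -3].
[0, 2]

The projection of v onto u is proj_u(v) = ((v·u) / (u·u)) · u.
v·u = (0)*(0) + (2)*(-3) = -6.
u·u = (0)*(0) + (-3)*(-3) = 9.
coefficient = -6 / 9 = -2/3.
proj_u(v) = -2/3 · [0, -3] = [0, 2].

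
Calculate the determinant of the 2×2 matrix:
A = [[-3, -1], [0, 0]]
0

For A = [[a, b], [c, d]], det(A) = a*d - b*c.
det(A) = (-3)*(0) - (-1)*(0) = 0 - 0 = 0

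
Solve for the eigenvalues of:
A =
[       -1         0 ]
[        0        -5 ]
λ = -5, -1

Solve det(A - λI) = 0. For a 2×2 matrix the characteristic equation is λ² - (trace)λ + det = 0.
trace(A) = a + d = -1 - 5 = -6.
det(A) = a*d - b*c = (-1)*(-5) - (0)*(0) = 5 - 0 = 5.
Characteristic equation: λ² - (-6)λ + (5) = 0.
Discriminant = (-6)² - 4*(5) = 36 - 20 = 16.
λ = (-6 ± √16) / 2 = (-6 ± 4) / 2 = -5, -1.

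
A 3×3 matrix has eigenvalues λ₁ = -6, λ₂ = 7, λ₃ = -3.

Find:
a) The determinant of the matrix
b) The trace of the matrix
det = 126, trace = -2

Two standard eigenvalue identities:
- det(A) equals the product of the eigenvalues (counted with multiplicity).
- trace(A) equals the sum of the eigenvalues.
det(A) = (-6)*(7)*(-3) = 126.
trace(A) = -6 + 7 - 3 = -2.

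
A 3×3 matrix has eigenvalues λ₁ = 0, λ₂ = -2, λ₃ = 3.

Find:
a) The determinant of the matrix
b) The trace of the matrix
det = 0, trace = 1

Two standard eigenvalue identities:
- det(A) equals the product of the eigenvalues (counted with multiplicity).
- trace(A) equals the sum of the eigenvalues.
det(A) = (0)*(-2)*(3) = 0.
trace(A) = 0 - 2 + 3 = 1.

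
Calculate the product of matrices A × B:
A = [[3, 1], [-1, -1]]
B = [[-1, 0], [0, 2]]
[[-3, 2], [1, -2]]

Matrix multiplication:
C[0][0] = 3×-1 + 1×0 = -3
C[0][1] = 3×0 + 1×2 = 2
C[1][0] = -1×-1 + -1×0 = 1
C[1][1] = -1×0 + -1×2 = -2
Result: [[-3, 2], [1, -2]]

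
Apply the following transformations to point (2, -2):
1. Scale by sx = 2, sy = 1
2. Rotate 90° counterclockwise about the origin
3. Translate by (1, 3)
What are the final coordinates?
(3, 7)

Step 1: Scale → (4, -2)
Step 2: Rotate 90° → (2, 4)
Step 3: Translate → (3, 7)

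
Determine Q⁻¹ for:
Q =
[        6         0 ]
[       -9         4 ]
det(Q) = 24
Q⁻¹ =
[      1/6         0 ]
[      3/8       1/4 ]

For a 2×2 matrix Q = [[a, b], [c, d]] with det(Q) ≠ 0, Q⁻¹ = (1/det(Q)) * [[d, -b], [-c, a]].
det(Q) = (6)*(4) - (0)*(-9) = 24 - 0 = 24.
Q⁻¹ = (1/24) * [[4, 0], [9, 6]].
Dividing each entry by 24 and reducing:
Q⁻¹ =
[      1/6         0 ]
[      3/8       1/4 ]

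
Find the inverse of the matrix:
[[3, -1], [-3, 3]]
[[1/2, 1/6], [1/2, 1/2]]

For [[a,b],[c,d]], inverse = (1/det)·[[d,-b],[-c,a]]
det = 3·3 - -1·-3 = 6
Inverse = (1/6)·[[3, 1], [3, 3]]
        = [[1/2, 1/6], [1/2, 1/2]]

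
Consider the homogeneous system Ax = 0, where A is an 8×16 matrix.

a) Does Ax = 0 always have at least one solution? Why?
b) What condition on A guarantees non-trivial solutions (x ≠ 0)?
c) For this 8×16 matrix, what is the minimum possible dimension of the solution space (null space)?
a) Yes, x = 0 is always a solution. b) When A has linearly dependent columns (rank < n). c) Minimum nullity = 8.

a) x = 0 satisfies A·0 = 0, so the zero vector is always a solution.
b) Non-trivial solutions exist iff the columns of A are linearly dependent, equivalently rank(A) < n (the number of columns).
c) By rank-nullity, rank(A) + nullity(A) = n = 16. Since A has only 8 rows, rank(A) ≤ 8, so nullity(A) ≥ 16 - 8 = 8.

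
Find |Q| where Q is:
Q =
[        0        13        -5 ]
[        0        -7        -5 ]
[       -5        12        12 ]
det(Q) = 500

Expand along row 0 (cofactor expansion): det(Q) = a*(e*i - f*h) - b*(d*i - f*g) + c*(d*h - e*g), where the 3×3 is [[a, b, c], [d, e, f], [g, h, i]].
Minor M_00 = (-7)*(12) - (-5)*(12) = -84 + 60 = -24.
Minor M_01 = (0)*(12) - (-5)*(-5) = 0 - 25 = -25.
Minor M_02 = (0)*(12) - (-7)*(-5) = 0 - 35 = -35.
det(Q) = (0)*(-24) - (13)*(-25) + (-5)*(-35) = 0 + 325 + 175 = 500.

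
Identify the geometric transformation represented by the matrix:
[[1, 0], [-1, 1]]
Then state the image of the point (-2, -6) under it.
vertical shear with factor -1; image of (-2, -6) is (-2, -4)

The matrix [[1, 0], [k, 1]] sends (x, y) to (x, -1x + y), leaving the x-coordinate fixed: a vertical shear.
The matrix [[1, 0], [-1, 1]] represents: vertical shear with factor -1.
Applying it to (-2, -6): [1·-2 + 0·-6, -1·-2 + 1·-6] = (-2, -4).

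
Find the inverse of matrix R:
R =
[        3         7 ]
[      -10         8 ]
det(R) = 94
R⁻¹ =
[     4/47     -7/94 ]
[     5/47      3/94 ]

For a 2×2 matrix R = [[a, b], [c, d]] with det(R) ≠ 0, R⁻¹ = (1/det(R)) * [[d, -b], [-c, a]].
det(R) = (3)*(8) - (7)*(-10) = 24 + 70 = 94.
R⁻¹ = (1/94) * [[8, -7], [10, 3]].
Dividing each entry by 94 and reducing:
R⁻¹ =
[     4/47     -7/94 ]
[     5/47      3/94 ]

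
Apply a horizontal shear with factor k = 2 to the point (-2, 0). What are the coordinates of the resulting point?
(-2, 0)

Shear matrix for horizontal shear with factor k = 2:
[[1, 2], [0, 1]]
Result: (-2, 0) → (-2, 0)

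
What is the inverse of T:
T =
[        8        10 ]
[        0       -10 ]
det(T) = -80
T⁻¹ =
[      1/8       1/8 ]
[        0     -1/10 ]

For a 2×2 matrix T = [[a, b], [c, d]] with det(T) ≠ 0, T⁻¹ = (1/det(T)) * [[d, -b], [-c, a]].
det(T) = (8)*(-10) - (10)*(0) = -80 - 0 = -80.
T⁻¹ = (1/-80) * [[-10, -10], [0, 8]].
Dividing each entry by -80 and reducing:
T⁻¹ =
[      1/8       1/8 ]
[        0     -1/10 ]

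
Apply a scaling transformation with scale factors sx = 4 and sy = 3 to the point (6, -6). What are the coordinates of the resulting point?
(24, -18)

Scaling matrix:
[[4, 0], [0, 3]]
Result: (6 × 4, -6 × 3) = (24, -18)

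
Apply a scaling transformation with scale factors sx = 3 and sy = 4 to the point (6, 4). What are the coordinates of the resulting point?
(18, 16)

Scaling matrix:
[[3, 0], [0, 4]]
Result: (6 × 3, 4 × 4) = (18, 16)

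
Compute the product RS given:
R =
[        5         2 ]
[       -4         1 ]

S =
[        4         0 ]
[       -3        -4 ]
RS =
[       14        -8 ]
[      -19        -4 ]

Matrix multiplication: (RS)[i][j] = sum over k of R[i][k] * S[k][j].
  (RS)[0][0] = (5)*(4) + (2)*(-3) = 14
  (RS)[0][1] = (5)*(0) + (2)*(-4) = -8
  (RS)[1][0] = (-4)*(4) + (1)*(-3) = -19
  (RS)[1][1] = (-4)*(0) + (1)*(-4) = -4
RS =
[       14        -8 ]
[      -19        -4 ]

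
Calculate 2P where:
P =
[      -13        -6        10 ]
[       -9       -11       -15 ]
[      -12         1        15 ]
2P =
[      -26       -12        20 ]
[      -18       -22       -30 ]
[      -24         2        30 ]

Scalar multiplication is elementwise: (2P)[i][j] = 2 * P[i][j].
  (2P)[0][0] = 2 * (-13) = -26
  (2P)[0][1] = 2 * (-6) = -12
  (2P)[0][2] = 2 * (10) = 20
  (2P)[1][0] = 2 * (-9) = -18
  (2P)[1][1] = 2 * (-11) = -22
  (2P)[1][2] = 2 * (-15) = -30
  (2P)[2][0] = 2 * (-12) = -24
  (2P)[2][1] = 2 * (1) = 2
  (2P)[2][2] = 2 * (15) = 30
2P =
[      -26       -12        20 ]
[      -18       -22       -30 ]
[      -24         2        30 ]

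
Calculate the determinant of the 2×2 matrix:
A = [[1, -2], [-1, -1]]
-3

For A = [[a, b], [c, d]], det(A) = a*d - b*c.
det(A) = (1)*(-1) - (-2)*(-1) = -1 - 2 = -3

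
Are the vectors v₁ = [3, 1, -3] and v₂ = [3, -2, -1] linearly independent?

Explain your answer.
Yes, linearly independent

Two vectors are linearly dependent iff one is a scalar multiple of the other.
No single scalar k satisfies v₂ = k·v₁ (the ratios of corresponding entries disagree), so v₁ and v₂ are linearly independent.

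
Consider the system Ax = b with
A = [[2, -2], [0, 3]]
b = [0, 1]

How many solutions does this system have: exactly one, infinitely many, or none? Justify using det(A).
Exactly one solution

Compute det(A) = (2)*(3) - (-2)*(0) = 6.
Because det(A) ≠ 0, A is invertible and Ax = b has a unique solution for every b (here x = A⁻¹ b).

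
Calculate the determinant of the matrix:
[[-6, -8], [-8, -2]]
-52

For a 2×2 matrix [[a, b], [c, d]], det = ad - bc
det = (-6)(-2) - (-8)(-8) = 12 - 64 = -52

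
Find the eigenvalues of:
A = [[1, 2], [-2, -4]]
λ = -3, 0

Solve det(A - λI) = 0. For a 2×2 matrix this is λ² - (trace)λ + det = 0.
trace(A) = 1 - 4 = -3.
det(A) = (1)*(-4) - (2)*(-2) = -4 + 4 = 0.
Characteristic equation: λ² - (-3)λ + (0) = 0.
Discriminant: (-3)² - 4*(0) = 9 - 0 = 9.
Roots: λ = (-3 ± √9) / 2 = -3, 0.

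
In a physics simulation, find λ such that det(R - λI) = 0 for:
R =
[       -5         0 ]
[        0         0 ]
λ = -5, 0

Solve det(R - λI) = 0. For a 2×2 matrix the characteristic equation is λ² - (trace)λ + det = 0.
trace(R) = a + d = -5 + 0 = -5.
det(R) = a*d - b*c = (-5)*(0) - (0)*(0) = 0 - 0 = 0.
Characteristic equation: λ² - (-5)λ + (0) = 0.
Discriminant = (-5)² - 4*(0) = 25 - 0 = 25.
λ = (-5 ± √25) / 2 = (-5 ± 5) / 2 = -5, 0.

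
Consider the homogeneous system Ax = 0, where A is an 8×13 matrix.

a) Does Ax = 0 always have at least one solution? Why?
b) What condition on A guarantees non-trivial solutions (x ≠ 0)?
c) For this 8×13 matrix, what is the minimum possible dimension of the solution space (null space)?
a) Yes, x = 0 is always a solution. b) When A has linearly dependent columns (rank < n). c) Minimum nullity = 5.

a) x = 0 satisfies A·0 = 0, so the zero vector is always a solution.
b) Non-trivial solutions exist iff the columns of A are linearly dependent, equivalently rank(A) < n (the number of columns).
c) By rank-nullity, rank(A) + nullity(A) = n = 13. Since A has only 8 rows, rank(A) ≤ 8, so nullity(A) ≥ 13 - 8 = 5.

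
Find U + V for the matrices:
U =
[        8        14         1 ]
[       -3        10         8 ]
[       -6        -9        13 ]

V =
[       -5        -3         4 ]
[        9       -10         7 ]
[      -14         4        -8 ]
U + V =
[        3        11         5 ]
[        6         0        15 ]
[      -20        -5         5 ]

Matrix addition is elementwise: (U+V)[i][j] = U[i][j] + V[i][j].
  (U+V)[0][0] = (8) + (-5) = 3
  (U+V)[0][1] = (14) + (-3) = 11
  (U+V)[0][2] = (1) + (4) = 5
  (U+V)[1][0] = (-3) + (9) = 6
  (U+V)[1][1] = (10) + (-10) = 0
  (U+V)[1][2] = (8) + (7) = 15
  (U+V)[2][0] = (-6) + (-14) = -20
  (U+V)[2][1] = (-9) + (4) = -5
  (U+V)[2][2] = (13) + (-8) = 5
U + V =
[        3        11         5 ]
[        6         0        15 ]
[      -20        -5         5 ]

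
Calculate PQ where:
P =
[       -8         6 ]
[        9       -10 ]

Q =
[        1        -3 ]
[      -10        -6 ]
PQ =
[      -68       -12 ]
[      109        33 ]

Matrix multiplication: (PQ)[i][j] = sum over k of P[i][k] * Q[k][j].
  (PQ)[0][0] = (-8)*(1) + (6)*(-10) = -68
  (PQ)[0][1] = (-8)*(-3) + (6)*(-6) = -12
  (PQ)[1][0] = (9)*(1) + (-10)*(-10) = 109
  (PQ)[1][1] = (9)*(-3) + (-10)*(-6) = 33
PQ =
[      -68       -12 ]
[      109        33 ]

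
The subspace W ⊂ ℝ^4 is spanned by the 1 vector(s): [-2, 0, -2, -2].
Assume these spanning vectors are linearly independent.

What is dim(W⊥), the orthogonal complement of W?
dim(W⊥) = 3

For any subspace W of ℝ^n, dim(W) + dim(W⊥) = n (the whole-space dimension).
Here the given 1 vectors are linearly independent, so dim(W) = 1.
Thus dim(W⊥) = n - dim(W) = 4 - 1 = 3.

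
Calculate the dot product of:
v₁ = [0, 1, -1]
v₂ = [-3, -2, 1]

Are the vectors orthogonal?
-3, No

The dot product is the sum of products of corresponding components.
v₁·v₂ = (0)*(-3) + (1)*(-2) + (-1)*(1) = 0 - 2 - 1 = -3.
Two vectors are orthogonal iff their dot product is 0; here the dot product is -3, so the vectors are not orthogonal.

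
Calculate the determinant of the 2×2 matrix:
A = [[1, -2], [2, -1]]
3

For A = [[a, b], [c, d]], det(A) = a*d - b*c.
det(A) = (1)*(-1) - (-2)*(2) = -1 - -4 = 3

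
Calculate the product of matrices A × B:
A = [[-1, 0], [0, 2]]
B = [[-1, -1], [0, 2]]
[[1, 1], [0, 4]]

Matrix multiplication:
C[0][0] = -1×-1 + 0×0 = 1
C[0][1] = -1×-1 + 0×2 = 1
C[1][0] = 0×-1 + 2×0 = 0
C[1][1] = 0×-1 + 2×2 = 4
Result: [[1, 1], [0, 4]]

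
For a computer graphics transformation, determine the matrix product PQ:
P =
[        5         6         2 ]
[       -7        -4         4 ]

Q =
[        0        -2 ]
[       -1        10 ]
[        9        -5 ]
PQ =
[       12        40 ]
[       40       -46 ]

Matrix multiplication: (PQ)[i][j] = sum over k of P[i][k] * Q[k][j].
  (PQ)[0][0] = (5)*(0) + (6)*(-1) + (2)*(9) = 12
  (PQ)[0][1] = (5)*(-2) + (6)*(10) + (2)*(-5) = 40
  (PQ)[1][0] = (-7)*(0) + (-4)*(-1) + (4)*(9) = 40
  (PQ)[1][1] = (-7)*(-2) + (-4)*(10) + (4)*(-5) = -46
PQ =
[       12        40 ]
[       40       -46 ]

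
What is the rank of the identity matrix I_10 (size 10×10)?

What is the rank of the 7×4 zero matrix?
rank(I_10) = 10, rank(0) = 0

The identity I_10 has 10 columns that are the standard basis vectors e_1, …, e_10. These are linearly independent, so all 10 columns are pivots and rank(I_10) = 10.
The 7×4 zero matrix has every entry zero, so every row is the zero row and there are no pivots; rank(0) = 0.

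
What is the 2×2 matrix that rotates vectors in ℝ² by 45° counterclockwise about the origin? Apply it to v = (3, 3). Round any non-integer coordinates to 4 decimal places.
R = [[√2/2, -√2/2], [√2/2, √2/2]]; R·v = (0.0000, 4.2426)

A counterclockwise rotation by angle θ in ℝ² has matrix R(θ) = [[cos θ, -sin θ], [sin θ, cos θ]].
For θ = 45°: cos θ = √2/2, sin θ = √2/2.
R(45°) = [[√2/2, -√2/2], [√2/2, √2/2]].
R·v = [√2/2·3 + (-√2/2)·3, √2/2·3 + √2/2·3] = (0.0000, 4.2426).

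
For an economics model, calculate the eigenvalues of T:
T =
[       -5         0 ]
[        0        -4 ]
λ = -5, -4

Solve det(T - λI) = 0. For a 2×2 matrix the characteristic equation is λ² - (trace)λ + det = 0.
trace(T) = a + d = -5 - 4 = -9.
det(T) = a*d - b*c = (-5)*(-4) - (0)*(0) = 20 - 0 = 20.
Characteristic equation: λ² - (-9)λ + (20) = 0.
Discriminant = (-9)² - 4*(20) = 81 - 80 = 1.
λ = (-9 ± √1) / 2 = (-9 ± 1) / 2 = -5, -4.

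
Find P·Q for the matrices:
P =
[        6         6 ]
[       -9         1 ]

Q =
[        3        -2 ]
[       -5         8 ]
PQ =
[      -12        36 ]
[      -32        26 ]

Matrix multiplication: (PQ)[i][j] = sum over k of P[i][k] * Q[k][j].
  (PQ)[0][0] = (6)*(3) + (6)*(-5) = -12
  (PQ)[0][1] = (6)*(-2) + (6)*(8) = 36
  (PQ)[1][0] = (-9)*(3) + (1)*(-5) = -32
  (PQ)[1][1] = (-9)*(-2) + (1)*(8) = 26
PQ =
[      -12        36 ]
[      -32        26 ]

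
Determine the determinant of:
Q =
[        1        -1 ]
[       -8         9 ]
det(Q) = 1

For a 2×2 matrix [[a, b], [c, d]], det = a*d - b*c.
det(Q) = (1)*(9) - (-1)*(-8) = 9 - 8 = 1.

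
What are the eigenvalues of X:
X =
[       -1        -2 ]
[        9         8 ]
λ = 2, 5

Solve det(X - λI) = 0. For a 2×2 matrix the characteristic equation is λ² - (trace)λ + det = 0.
trace(X) = a + d = -1 + 8 = 7.
det(X) = a*d - b*c = (-1)*(8) - (-2)*(9) = -8 + 18 = 10.
Characteristic equation: λ² - (7)λ + (10) = 0.
Discriminant = (7)² - 4*(10) = 49 - 40 = 9.
λ = (7 ± √9) / 2 = (7 ± 3) / 2 = 2, 5.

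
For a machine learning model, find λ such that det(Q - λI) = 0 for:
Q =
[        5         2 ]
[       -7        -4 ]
λ = -2, 3

Solve det(Q - λI) = 0. For a 2×2 matrix the characteristic equation is λ² - (trace)λ + det = 0.
trace(Q) = a + d = 5 - 4 = 1.
det(Q) = a*d - b*c = (5)*(-4) - (2)*(-7) = -20 + 14 = -6.
Characteristic equation: λ² - (1)λ + (-6) = 0.
Discriminant = (1)² - 4*(-6) = 1 + 24 = 25.
λ = (1 ± √25) / 2 = (1 ± 5) / 2 = -2, 3.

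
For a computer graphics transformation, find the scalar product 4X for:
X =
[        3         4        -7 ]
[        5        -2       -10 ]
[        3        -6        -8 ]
4X =
[       12        16       -28 ]
[       20        -8       -40 ]
[       12       -24       -32 ]

Scalar multiplication is elementwise: (4X)[i][j] = 4 * X[i][j].
  (4X)[0][0] = 4 * (3) = 12
  (4X)[0][1] = 4 * (4) = 16
  (4X)[0][2] = 4 * (-7) = -28
  (4X)[1][0] = 4 * (5) = 20
  (4X)[1][1] = 4 * (-2) = -8
  (4X)[1][2] = 4 * (-10) = -40
  (4X)[2][0] = 4 * (3) = 12
  (4X)[2][1] = 4 * (-6) = -24
  (4X)[2][2] = 4 * (-8) = -32
4X =
[       12        16       -28 ]
[       20        -8       -40 ]
[       12       -24       -32 ]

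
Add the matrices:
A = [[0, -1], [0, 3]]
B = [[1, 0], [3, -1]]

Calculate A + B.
[[1, -1], [3, 2]]

Add corresponding elements:
(0)+(1)=1
(-1)+(0)=-1
(0)+(3)=3
(3)+(-1)=2
A + B = [[1, -1], [3, 2]]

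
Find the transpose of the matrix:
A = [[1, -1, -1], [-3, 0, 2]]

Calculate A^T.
[[1, -3], [-1, 0], [-1, 2]]

The transpose sends entry (i,j) to (j,i); rows become columns.
Row 0 of A: [1, -1, -1] -> column 0 of A^T.
Row 1 of A: [-3, 0, 2] -> column 1 of A^T.
A^T = [[1, -3], [-1, 0], [-1, 2]]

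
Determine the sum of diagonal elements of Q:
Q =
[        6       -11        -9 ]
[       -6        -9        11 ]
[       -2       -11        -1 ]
tr(Q) = 6 - 9 - 1 = -4

The trace of a square matrix is the sum of its diagonal entries.
Diagonal entries of Q: Q[0][0] = 6, Q[1][1] = -9, Q[2][2] = -1.
tr(Q) = 6 - 9 - 1 = -4.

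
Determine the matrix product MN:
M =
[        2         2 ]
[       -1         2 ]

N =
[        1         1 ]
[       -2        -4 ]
MN =
[       -2        -6 ]
[       -5        -9 ]

Matrix multiplication: (MN)[i][j] = sum over k of M[i][k] * N[k][j].
  (MN)[0][0] = (2)*(1) + (2)*(-2) = -2
  (MN)[0][1] = (2)*(1) + (2)*(-4) = -6
  (MN)[1][0] = (-1)*(1) + (2)*(-2) = -5
  (MN)[1][1] = (-1)*(1) + (2)*(-4) = -9
MN =
[       -2        -6 ]
[       -5        -9 ]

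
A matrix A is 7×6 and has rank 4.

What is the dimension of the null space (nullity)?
2

The rank-nullity theorem for an m×n matrix states:
rank(A) + nullity(A) = n (the number of columns).
Here n = 6 and rank(A) = 4, so nullity(A) = 6 - 4 = 2.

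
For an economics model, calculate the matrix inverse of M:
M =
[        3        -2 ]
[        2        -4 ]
det(M) = -8
M⁻¹ =
[      1/2      -1/4 ]
[      1/4      -3/8 ]

For a 2×2 matrix M = [[a, b], [c, d]] with det(M) ≠ 0, M⁻¹ = (1/det(M)) * [[d, -b], [-c, a]].
det(M) = (3)*(-4) - (-2)*(2) = -12 + 4 = -8.
M⁻¹ = (1/-8) * [[-4, 2], [-2, 3]].
Dividing each entry by -8 and reducing:
M⁻¹ =
[      1/2      -1/4 ]
[      1/4      -3/8 ]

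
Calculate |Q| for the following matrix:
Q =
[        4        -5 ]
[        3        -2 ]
det(Q) = 7

For a 2×2 matrix [[a, b], [c, d]], det = a*d - b*c.
det(Q) = (4)*(-2) - (-5)*(3) = -8 + 15 = 7.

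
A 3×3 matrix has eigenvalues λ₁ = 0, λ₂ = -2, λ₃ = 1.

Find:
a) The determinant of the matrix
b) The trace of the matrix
det = 0, trace = -1

Two standard eigenvalue identities:
- det(A) equals the product of the eigenvalues (counted with multiplicity).
- trace(A) equals the sum of the eigenvalues.
det(A) = (0)*(-2)*(1) = 0.
trace(A) = 0 - 2 + 1 = -1.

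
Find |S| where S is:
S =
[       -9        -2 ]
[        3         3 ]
det(S) = -21

For a 2×2 matrix [[a, b], [c, d]], det = a*d - b*c.
det(S) = (-9)*(3) - (-2)*(3) = -27 + 6 = -21.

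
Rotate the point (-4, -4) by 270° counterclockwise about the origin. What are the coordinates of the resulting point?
(-4, 4)

Rotation matrix R(θ) = [[cos θ, -sin θ], [sin θ, cos θ]]; for θ = 270°:
R = [[0, 1], [-1, 0]]
Result: R × [-4, -4]ᵀ = [0·-4 + (1)·-4, -1·-4 + (0)·-4]ᵀ = (-4, 4)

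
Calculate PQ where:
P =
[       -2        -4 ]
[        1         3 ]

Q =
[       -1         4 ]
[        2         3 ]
PQ =
[       -6       -20 ]
[        5        13 ]

Matrix multiplication: (PQ)[i][j] = sum over k of P[i][k] * Q[k][j].
  (PQ)[0][0] = (-2)*(-1) + (-4)*(2) = -6
  (PQ)[0][1] = (-2)*(4) + (-4)*(3) = -20
  (PQ)[1][0] = (1)*(-1) + (3)*(2) = 5
  (PQ)[1][1] = (1)*(4) + (3)*(3) = 13
PQ =
[       -6       -20 ]
[        5        13 ]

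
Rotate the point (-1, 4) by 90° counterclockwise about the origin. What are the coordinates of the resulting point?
(-4, -1)

Rotation matrix R(θ) = [[cos θ, -sin θ], [sin θ, cos θ]]; for θ = 90°:
R = [[0, -1], [1, 0]]
Result: R × [-1, 4]ᵀ = [0·-1 + (-1)·4, 1·-1 + (0)·4]ᵀ = (-4, -1)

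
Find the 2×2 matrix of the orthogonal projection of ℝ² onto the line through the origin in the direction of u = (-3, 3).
[[1/2, -1/2], [-1/2, 1/2]]

The orthogonal projection onto the line spanned by a nonzero vector u = (a, b) has matrix P = (u uᵀ) / (uᵀ u) = (1/(a² + b²)) · [[a², ab], [ab, b²]].
Here u = (-3, 3), so a² + b² = 9 + 9 = 18.
P = (1/18) · [[9, -9], [-9, 9]] = [[1/2, -1/2], [-1/2, 1/2]].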